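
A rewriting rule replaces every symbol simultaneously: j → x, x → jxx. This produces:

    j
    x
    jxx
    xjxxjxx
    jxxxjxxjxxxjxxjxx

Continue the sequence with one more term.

φ(jxxxjxxjxxxjxxjxx) expands symbol-by-symbol to x jxx jxx jxx x jxx jxx x jxx jxx jxx x jxx jxx x jxx jxx; joining the 17 pieces gives the next term.

xjxxjxxjxxxjxxjxxxjxxjxxjxxxjxxjxxxjxxjxx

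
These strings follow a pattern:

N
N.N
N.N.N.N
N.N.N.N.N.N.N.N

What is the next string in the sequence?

s(k+1) = s(k)·.·s(k) — each term doubles the last with '.' between the halves.
Doubling N.N.N.N.N.N.N.N with '.' between the halves:

N.N.N.N.N.N.N.N.N.N.N.N.N.N.N.N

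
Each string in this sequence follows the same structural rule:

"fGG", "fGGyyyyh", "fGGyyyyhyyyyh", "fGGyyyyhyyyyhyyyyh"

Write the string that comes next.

fGGyyyyhyyyyhyyyyhyyyyh

Every step adds yyyyh to the end: s(k+1) = s(k)·yyyyh.
So the next term is fGGyyyyhyyyyhyyyyh·yyyyh.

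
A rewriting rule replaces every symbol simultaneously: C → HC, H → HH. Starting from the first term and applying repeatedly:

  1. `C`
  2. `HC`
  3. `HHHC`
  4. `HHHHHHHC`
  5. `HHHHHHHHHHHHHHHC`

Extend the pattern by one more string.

Rewriting the 16 symbols of HHHHHHHHHHHHHHHC one by one yields HH HH HH HH HH HH HH HH HH HH HH HH HH HH HH HC; concatenated:

HHHHHHHHHHHHHHHHHHHHHHHHHHHHHHHC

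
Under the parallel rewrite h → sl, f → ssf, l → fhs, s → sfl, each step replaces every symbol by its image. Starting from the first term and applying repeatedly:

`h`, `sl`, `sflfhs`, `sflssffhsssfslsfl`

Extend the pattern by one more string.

sflssffhssflsflssfssfslsflsflsflssfsflfhssflssffhs

Replace each of the 17 characters of sflssffhsssfslsfl in place — sfl ssf fhs sfl sfl ssf ssf sl sfl sfl sfl ssf sfl fhs sfl ssf fhs — and concatenate.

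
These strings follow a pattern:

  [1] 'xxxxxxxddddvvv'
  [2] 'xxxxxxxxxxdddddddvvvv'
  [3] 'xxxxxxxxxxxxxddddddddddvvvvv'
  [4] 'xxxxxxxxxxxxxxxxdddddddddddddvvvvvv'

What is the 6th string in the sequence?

Reading off run lengths: x runs 7, 10, 13, 16; d runs 4, 7, 10, 13; v runs 3, 4, 5, 6 — each is linear in n, where the shown terms are n = 2, 3, 4, 5.
At n = 7 the blocks have lengths 22, 19, 8.

xxxxxxxxxxxxxxxxxxxxxxdddddddddddddddddddvvvvvvvv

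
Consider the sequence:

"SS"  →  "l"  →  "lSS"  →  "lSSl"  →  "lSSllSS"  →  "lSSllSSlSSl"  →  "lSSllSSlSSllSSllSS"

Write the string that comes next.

lSSllSSlSSllSSllSSlSSllSSlSSl

From term 3 onward, concatenate the last term with the second-to-last: l·SS = lSS, lSS·l = lSSl, …
So term 8 is lSSllSSlSSllSSllSS·lSSllSSlSSl.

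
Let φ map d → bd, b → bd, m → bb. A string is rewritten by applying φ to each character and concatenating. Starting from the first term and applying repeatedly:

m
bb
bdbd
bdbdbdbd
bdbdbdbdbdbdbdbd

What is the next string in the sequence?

Rewriting the 16 symbols of bdbdbdbdbdbdbdbd one by one yields bd bd bd bd bd bd bd bd bd bd bd bd bd bd bd bd; concatenated:

bdbdbdbdbdbdbdbdbdbdbdbdbdbdbdbd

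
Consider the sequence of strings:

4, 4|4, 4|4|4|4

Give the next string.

4|4|4|4|4|4|4|4

s(k+1) = s(k)·|·s(k) — each term doubles the last with '|' between the halves.
One more doubling of 4|4|4|4 gives the answer.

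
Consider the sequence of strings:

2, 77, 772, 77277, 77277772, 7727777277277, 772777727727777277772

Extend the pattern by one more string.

7727777277277772777727727777277277

Each term (from the third on) is the previous term followed by the one before it: term 3 = 77·2 = 772.
The next term joins 772777727727777277772 and 7727777277277.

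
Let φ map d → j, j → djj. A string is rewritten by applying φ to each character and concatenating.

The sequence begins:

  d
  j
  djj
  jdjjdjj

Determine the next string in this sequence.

djjjdjjdjjjdjjdjj

Apply φ to jdjjdjj symbol by symbol: j→djj, d→j, j→djj, j→djj, d→j, j→djj, j→djj; joined: djj j djj djj j djj djj.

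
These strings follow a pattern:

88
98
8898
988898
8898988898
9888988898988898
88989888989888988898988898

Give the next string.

988898889898889888989888989888988898988898

Each term (from the third on) is the two preceding terms concatenated in order: term 3 = 88·98 = 8898.
So term 8 is 9888988898988898·88989888989888988898988898.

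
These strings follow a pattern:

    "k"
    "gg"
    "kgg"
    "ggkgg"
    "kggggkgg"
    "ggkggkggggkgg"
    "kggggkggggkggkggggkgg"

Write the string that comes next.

This is a Fibonacci-style word recurrence s(k) = s(k−2)·s(k−1): e.g. k·gg = kgg.
The next term joins ggkggkggggkgg and kggggkggggkggkggggkgg.

ggkggkggggkggkggggkggggkggkggggkgg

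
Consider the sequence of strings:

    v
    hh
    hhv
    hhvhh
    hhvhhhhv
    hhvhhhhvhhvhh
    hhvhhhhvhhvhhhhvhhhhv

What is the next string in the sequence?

This is a Fibonacci-style word recurrence s(k) = s(k−1)·s(k−2): e.g. hh·v = hhv.
The next term joins hhvhhhhvhhvhhhhvhhhhv and hhvhhhhvhhvhh.

hhvhhhhvhhvhhhhvhhhhvhhvhhhhvhhvhh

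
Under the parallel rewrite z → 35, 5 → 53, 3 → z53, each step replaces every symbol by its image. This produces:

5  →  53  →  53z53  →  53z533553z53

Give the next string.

53z533553z53z535353z533553z53

Apply φ to 53z533553z53 symbol by symbol: 5→53, 3→z53, z→35, 5→53, 3→z53, 3→z53, 5→53, 5→53, 3→z53, z→35, 5→53, 3→z53; joined: 53 z53 35 53 z53 z53 53 53 z53 35 53 z53.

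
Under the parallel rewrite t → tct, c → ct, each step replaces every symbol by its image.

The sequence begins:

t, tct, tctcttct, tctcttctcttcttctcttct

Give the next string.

Rewriting the 21 symbols of tctcttctcttcttctcttct one by one yields tct ct tct ct tct tct ct tct ct tct tct ct tct tct ct tct ct tct tct ct tct; concatenated:

tctcttctcttcttctcttctcttcttctcttcttctcttctcttcttctcttct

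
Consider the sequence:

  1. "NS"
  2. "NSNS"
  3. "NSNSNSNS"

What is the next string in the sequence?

s(k+1) = s(k)·s(k) — each term doubles the last.
Doubling NSNSNSNS:

NSNSNSNSNSNSNSNS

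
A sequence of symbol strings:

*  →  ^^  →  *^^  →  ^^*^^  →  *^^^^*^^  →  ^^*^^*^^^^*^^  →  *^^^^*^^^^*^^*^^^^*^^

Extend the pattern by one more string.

From term 3 onward, concatenate the second-to-last term with the last: *·^^ = *^^, ^^·*^^ = ^^*^^, …
So term 8 is ^^*^^*^^^^*^^·*^^^^*^^^^*^^*^^^^*^^.

^^*^^*^^^^*^^*^^^^*^^^^*^^*^^^^*^^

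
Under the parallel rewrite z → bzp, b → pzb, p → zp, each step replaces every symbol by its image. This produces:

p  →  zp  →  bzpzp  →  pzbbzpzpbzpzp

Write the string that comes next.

φ(pzbbzpzpbzpzp) expands symbol-by-symbol to zp bzp pzb pzb bzp zp bzp zp pzb bzp zp bzp zp; joining the 13 pieces gives the next term.

zpbzppzbpzbbzpzpbzpzppzbbzpzpbzpzp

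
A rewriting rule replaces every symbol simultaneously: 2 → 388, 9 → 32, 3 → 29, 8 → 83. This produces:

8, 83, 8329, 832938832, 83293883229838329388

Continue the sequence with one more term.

φ(83293883229838329388) expands symbol-by-symbol to 83 29 388 32 29 83 83 29 388 388 32 83 29 83 29 388 32 29 83 83; joining the 20 pieces gives the next term.

83293883229838329388388328329832938832298383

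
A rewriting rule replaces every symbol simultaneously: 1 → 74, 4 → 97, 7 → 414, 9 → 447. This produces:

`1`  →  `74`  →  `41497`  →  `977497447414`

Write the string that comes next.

447414414974474149797414977497

Apply φ to 977497447414 symbol by symbol: 9→447, 7→414, 7→414, 4→97, 9→447, 7→414, 4→97, 4→97, 7→414, 4→97, 1→74, 4→97; joined: 447 414 414 97 447 414 97 97 414 97 74 97.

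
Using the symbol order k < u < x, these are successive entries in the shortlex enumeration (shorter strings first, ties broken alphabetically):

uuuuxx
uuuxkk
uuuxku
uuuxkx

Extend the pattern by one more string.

The successor of uuuxkx increments the rightmost position that isn't already x and resets every position after it to k.

uuuxuk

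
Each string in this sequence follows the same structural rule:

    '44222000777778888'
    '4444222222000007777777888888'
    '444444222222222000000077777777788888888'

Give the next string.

Term n consists of 2n 4's, followed by 3n 2's, followed by 2n+1 0's, followed by 2n+3 7's, followed by 2n+2 8's (n = 1, 2, …).
For the next term, n = 4, so the run lengths are 8, 12, 9, 11, 10.

44444444222222222222000000000777777777778888888888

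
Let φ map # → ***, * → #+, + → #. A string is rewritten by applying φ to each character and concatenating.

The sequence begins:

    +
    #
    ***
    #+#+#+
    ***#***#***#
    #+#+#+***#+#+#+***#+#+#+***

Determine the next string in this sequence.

φ(#+#+#+***#+#+#+***#+#+#+***) expands symbol-by-symbol to *** # *** # *** # #+ #+ #+ *** # *** # *** # #+ #+ #+ *** # *** # *** # #+ #+ #+; joining the 27 pieces gives the next term.

***#***#***##+#+#+***#***#***##+#+#+***#***#***##+#+#+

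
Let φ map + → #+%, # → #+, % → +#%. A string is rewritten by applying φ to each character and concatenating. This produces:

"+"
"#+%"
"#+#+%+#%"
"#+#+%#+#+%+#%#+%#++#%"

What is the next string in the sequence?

#+#+%#+#+%+#%#+#+%#+#+%+#%#+%#++#%#+#+%+#%#+#+%#+%#++#%

Replace each of the 21 characters of #+#+%#+#+%+#%#+%#++#% in place — #+ #+% #+ #+% +#% #+ #+% #+ #+% +#% #+% #+ +#% #+ #+% +#% #+ #+% #+% #+ +#% — and concatenate.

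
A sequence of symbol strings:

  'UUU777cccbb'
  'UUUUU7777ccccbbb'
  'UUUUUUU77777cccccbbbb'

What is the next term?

UUUUUUUUU777777ccccccbbbbb

Term n consists of 2n-1 U's, followed by n+1 7's, followed by n+1 c's, followed by n b's, where the shown terms are n = 2, 3, 4.
For the next term, n = 5, so the run lengths are 9, 6, 6, 5.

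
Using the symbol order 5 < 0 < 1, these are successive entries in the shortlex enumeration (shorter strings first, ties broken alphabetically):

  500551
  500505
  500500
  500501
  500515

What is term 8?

500055

Continuing the enumeration 3 steps past 500515: 500515 → 500510 → 500511 → (answer).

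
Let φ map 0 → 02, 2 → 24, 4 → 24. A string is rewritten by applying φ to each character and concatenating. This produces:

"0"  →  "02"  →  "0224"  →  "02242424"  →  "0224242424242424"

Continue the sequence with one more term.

Rewriting the 16 symbols of 0224242424242424 one by one yields 02 24 24 24 24 24 24 24 24 24 24 24 24 24 24 24; concatenated:

02242424242424242424242424242424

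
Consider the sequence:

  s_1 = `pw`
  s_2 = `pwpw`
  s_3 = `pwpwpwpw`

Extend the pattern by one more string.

Each string is two copies of the previous one concatenated.
One more doubling of pwpwpwpw gives the answer.

pwpwpwpwpwpwpwpw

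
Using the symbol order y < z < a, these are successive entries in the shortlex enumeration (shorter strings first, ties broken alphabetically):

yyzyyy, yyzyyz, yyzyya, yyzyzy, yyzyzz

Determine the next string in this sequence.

yyzyza

Find the rightmost character of yyzyzz below a, bump it to the next letter, and reset everything to its right to y.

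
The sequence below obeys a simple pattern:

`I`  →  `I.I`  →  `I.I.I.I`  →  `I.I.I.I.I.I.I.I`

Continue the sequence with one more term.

s(k+1) = s(k)·.·s(k) — each term doubles the last with '.' between the halves.
One more doubling of I.I.I.I.I.I.I.I gives the answer.

I.I.I.I.I.I.I.I.I.I.I.I.I.I.I.I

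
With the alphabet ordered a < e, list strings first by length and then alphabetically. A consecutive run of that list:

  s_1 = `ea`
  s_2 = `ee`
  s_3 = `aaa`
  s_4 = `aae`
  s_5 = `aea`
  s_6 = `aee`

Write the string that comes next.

eaa

Treat aee as a base-2 numeral over the given alphabet and add one, carrying through any trailing e's.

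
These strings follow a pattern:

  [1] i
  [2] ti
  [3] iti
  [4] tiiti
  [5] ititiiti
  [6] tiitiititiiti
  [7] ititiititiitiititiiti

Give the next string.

This is a Fibonacci-style word recurrence s(k) = s(k−2)·s(k−1): e.g. i·ti = iti.
Continuing: tiitiititiiti · ititiititiitiititiiti gives term 8.

tiitiititiitiititiititiitiititiiti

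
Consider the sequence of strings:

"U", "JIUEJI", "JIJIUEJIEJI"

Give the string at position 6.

Every step adds JI to the front and EJI to the end of the previous string.
From JIJIUEJIEJI, 3 further steps: JIJIUEJIEJI → JIJIJIUEJIEJIEJI → JIJIJIJIUEJIEJIEJIEJI → (answer).

JIJIJIJIJIUEJIEJIEJIEJIEJI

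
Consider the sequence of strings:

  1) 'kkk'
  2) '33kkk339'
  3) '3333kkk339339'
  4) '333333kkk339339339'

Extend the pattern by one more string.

Every step adds 33 to the front and 339 to the end of the previous string.
One more step from 333333kkk339339339 gives the answer.

33333333kkk339339339339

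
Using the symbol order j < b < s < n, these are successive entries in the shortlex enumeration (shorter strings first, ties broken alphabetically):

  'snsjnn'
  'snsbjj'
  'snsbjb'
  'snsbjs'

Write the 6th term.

snsbbj

Continuing the enumeration 2 steps past snsbjs: snsbjs → snsbjn → (answer).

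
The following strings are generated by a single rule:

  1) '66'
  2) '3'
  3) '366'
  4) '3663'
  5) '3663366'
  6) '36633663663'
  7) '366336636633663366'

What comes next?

From term 3 onward, concatenate the last term with the second-to-last: 3·66 = 366, 366·3 = 3663, …
Continuing: 366336636633663366 · 36633663663 gives term 8.

36633663663366336636633663663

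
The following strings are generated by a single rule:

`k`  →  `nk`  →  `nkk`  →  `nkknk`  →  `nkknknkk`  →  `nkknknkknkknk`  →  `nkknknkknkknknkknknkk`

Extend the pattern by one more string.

From term 3 onward, concatenate the last term with the second-to-last: nk·k = nkk, nkk·nk = nkknk, …
So term 8 is nkknknkknkknknkknknkk·nkknknkknkknk.

nkknknkknkknknkknknkknkknknkknkknk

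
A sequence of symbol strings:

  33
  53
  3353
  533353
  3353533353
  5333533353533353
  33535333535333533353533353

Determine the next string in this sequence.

533353335353335333535333535333533353533353

From term 3 onward, concatenate the second-to-last term with the last: 33·53 = 3353, 53·3353 = 533353, …
The next term joins 5333533353533353 and 33535333535333533353533353.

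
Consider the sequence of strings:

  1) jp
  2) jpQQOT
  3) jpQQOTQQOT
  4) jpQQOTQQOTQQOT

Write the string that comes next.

jpQQOTQQOTQQOTQQOT

Every step adds QQOT to the end: s(k+1) = s(k)·QQOT.
One more step from jpQQOTQQOTQQOT gives the answer.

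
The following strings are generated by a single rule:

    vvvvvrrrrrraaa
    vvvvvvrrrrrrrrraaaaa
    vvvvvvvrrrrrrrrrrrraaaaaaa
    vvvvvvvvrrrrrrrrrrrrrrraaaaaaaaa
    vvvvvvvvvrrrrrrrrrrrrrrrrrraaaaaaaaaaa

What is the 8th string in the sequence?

vvvvvvvvvvvvrrrrrrrrrrrrrrrrrrrrrrrrrrraaaaaaaaaaaaaaaaa

Each string has the form v^{n+3} r^{3n} a^{2n-1}, where the shown terms are n = 2, 3, 4, 5, 6.
At n = 9 the blocks have lengths 12, 27, 17.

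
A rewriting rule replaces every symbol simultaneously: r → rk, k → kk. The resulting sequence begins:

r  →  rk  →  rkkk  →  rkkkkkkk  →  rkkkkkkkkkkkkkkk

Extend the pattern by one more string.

Rewriting the 16 symbols of rkkkkkkkkkkkkkkk one by one yields rk kk kk kk kk kk kk kk kk kk kk kk kk kk kk kk; concatenated:

rkkkkkkkkkkkkkkkkkkkkkkkkkkkkkkk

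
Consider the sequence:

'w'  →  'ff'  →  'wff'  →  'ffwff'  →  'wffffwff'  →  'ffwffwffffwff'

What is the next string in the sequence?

wffffwffffwffwffffwff

This is a Fibonacci-style word recurrence s(k) = s(k−2)·s(k−1): e.g. w·ff = wff.
Continuing: wffffwff · ffwffwffffwff gives term 7.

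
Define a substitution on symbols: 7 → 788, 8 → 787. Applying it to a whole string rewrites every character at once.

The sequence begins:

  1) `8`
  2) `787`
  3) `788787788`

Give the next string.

788787787788787788788787787

Apply φ to 788787788 symbol by symbol: 7→788, 8→787, 8→787, 7→788, 8→787, 7→788, 7→788, 8→787, 8→787; joined: 788 787 787 788 787 788 788 787 787.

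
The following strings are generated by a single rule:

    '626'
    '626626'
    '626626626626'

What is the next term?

Every step duplicates the string.
One more doubling of 626626626626 gives the answer.

626626626626626626626626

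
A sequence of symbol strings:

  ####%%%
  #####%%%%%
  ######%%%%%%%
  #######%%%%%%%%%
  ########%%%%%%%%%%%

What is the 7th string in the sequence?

Each string has the form #^{n+2} %^{2n-1}, where the shown terms are n = 2, 3, 4, 5, 6.
At n = 8 the blocks have lengths 10, 15.

##########%%%%%%%%%%%%%%%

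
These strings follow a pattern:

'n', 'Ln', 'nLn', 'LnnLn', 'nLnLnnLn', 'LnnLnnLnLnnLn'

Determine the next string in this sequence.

This is a Fibonacci-style word recurrence s(k) = s(k−2)·s(k−1): e.g. n·Ln = nLn.
So term 7 is nLnLnnLn·LnnLnnLnLnnLn.

nLnLnnLnLnnLnnLnLnnLn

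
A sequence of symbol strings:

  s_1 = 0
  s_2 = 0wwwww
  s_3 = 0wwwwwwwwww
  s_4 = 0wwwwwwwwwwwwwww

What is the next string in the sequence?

0wwwwwwwwwwwwwwwwwwww

The strings grow by a fixed suffix wwwww each time.
One more step from 0wwwwwwwwwwwwwww gives the answer.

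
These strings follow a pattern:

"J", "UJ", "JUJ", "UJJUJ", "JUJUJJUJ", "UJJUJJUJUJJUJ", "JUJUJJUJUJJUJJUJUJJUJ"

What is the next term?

UJJUJJUJUJJUJJUJUJJUJUJJUJJUJUJJUJ

This is a Fibonacci-style word recurrence s(k) = s(k−2)·s(k−1): e.g. J·UJ = JUJ.
Continuing: UJJUJJUJUJJUJ · JUJUJJUJUJJUJJUJUJJUJ gives term 8.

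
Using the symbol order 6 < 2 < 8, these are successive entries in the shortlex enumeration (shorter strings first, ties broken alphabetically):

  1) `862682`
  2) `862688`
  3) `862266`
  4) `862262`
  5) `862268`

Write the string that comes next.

862226

The successor of 862268 increments the rightmost position that isn't already 8 and resets every position after it to 6.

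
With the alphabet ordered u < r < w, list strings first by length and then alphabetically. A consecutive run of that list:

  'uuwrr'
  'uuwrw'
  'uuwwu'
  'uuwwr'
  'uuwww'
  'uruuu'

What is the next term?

uruur

Treat uruuu as a base-3 numeral over the given alphabet and add one, carrying through any trailing w's.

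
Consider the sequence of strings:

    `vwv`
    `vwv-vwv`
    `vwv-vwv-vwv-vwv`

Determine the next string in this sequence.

vwv-vwv-vwv-vwv-vwv-vwv-vwv-vwv

Every step duplicates the string with '-' between the halves.
So the next term is two copies of vwv-vwv-vwv-vwv with '-' between the halves.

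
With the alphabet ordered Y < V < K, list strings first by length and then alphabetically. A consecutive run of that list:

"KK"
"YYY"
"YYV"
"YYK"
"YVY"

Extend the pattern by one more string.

Treat YVY as a base-3 numeral over the given alphabet and add one, carrying through any trailing K's.

YVV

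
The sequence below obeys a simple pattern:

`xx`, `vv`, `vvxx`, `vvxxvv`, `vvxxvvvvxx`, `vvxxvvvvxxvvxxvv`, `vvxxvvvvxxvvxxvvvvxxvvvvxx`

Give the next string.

vvxxvvvvxxvvxxvvvvxxvvvvxxvvxxvvvvxxvvxxvv

Each term (from the third on) is the previous term followed by the one before it: term 3 = vv·xx = vvxx.
The next term joins vvxxvvvvxxvvxxvvvvxxvvvvxx and vvxxvvvvxxvvxxvv.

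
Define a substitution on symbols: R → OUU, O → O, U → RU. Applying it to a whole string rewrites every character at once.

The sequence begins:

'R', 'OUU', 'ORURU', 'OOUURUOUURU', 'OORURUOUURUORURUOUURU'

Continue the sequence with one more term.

OOOUURUOUURUORURUOUURUOOUURUOUURUORURUOUURU

Applying the rule to each of the 21 symbols of OORURUOUURUORURUOUURU gives the pieces O O OUU RU OUU RU O RU RU OUU RU O OUU RU OUU RU O RU RU OUU RU, which concatenate to the answer.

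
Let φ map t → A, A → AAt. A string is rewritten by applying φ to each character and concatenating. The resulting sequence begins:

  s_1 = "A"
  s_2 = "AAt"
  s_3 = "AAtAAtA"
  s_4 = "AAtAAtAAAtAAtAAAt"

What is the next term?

Rewriting the 17 symbols of AAtAAtAAAtAAtAAAt one by one yields AAt AAt A AAt AAt A AAt AAt AAt A AAt AAt A AAt AAt AAt A; concatenated:

AAtAAtAAAtAAtAAAtAAtAAtAAAtAAtAAAtAAtAAtA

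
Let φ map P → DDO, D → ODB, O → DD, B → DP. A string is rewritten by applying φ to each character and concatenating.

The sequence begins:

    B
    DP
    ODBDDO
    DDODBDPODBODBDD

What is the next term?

φ(DDODBDPODBODBDD) expands symbol-by-symbol to ODB ODB DD ODB DP ODB DDO DD ODB DP DD ODB DP ODB ODB; joining the 15 pieces gives the next term.

ODBODBDDODBDPODBDDODDODBDPDDODBDPODBODB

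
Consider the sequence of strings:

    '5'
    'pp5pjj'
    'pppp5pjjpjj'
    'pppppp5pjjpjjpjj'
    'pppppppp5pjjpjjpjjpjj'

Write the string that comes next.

pppppppppp5pjjpjjpjjpjjpjj

s(k+1) = pp·s(k)·pjj, so each term gains pp as a prefix and pjj as a suffix.
So the next term is pp·pppppppp5pjjpjjpjjpjj·pjj.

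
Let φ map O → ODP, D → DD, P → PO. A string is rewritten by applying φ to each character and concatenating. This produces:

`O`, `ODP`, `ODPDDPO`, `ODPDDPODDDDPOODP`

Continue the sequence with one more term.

ODPDDPODDDDPOODPDDDDDDDDPOODPODPDDPO

Applying the rule to each of the 16 symbols of ODPDDPODDDDPOODP gives the pieces ODP DD PO DD DD PO ODP DD DD DD DD PO ODP ODP DD PO, which concatenate to the answer.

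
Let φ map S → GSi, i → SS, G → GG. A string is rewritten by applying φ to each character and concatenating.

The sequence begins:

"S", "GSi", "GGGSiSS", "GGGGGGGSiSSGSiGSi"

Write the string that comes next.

GGGGGGGGGGGGGGGSiSSGSiGSiGGGSiSSGGGSiSS

φ(GGGGGGGSiSSGSiGSi) expands symbol-by-symbol to GG GG GG GG GG GG GG GSi SS GSi GSi GG GSi SS GG GSi SS; joining the 17 pieces gives the next term.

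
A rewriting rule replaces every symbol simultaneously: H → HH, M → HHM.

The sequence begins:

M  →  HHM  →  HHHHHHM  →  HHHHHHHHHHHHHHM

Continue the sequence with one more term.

HHHHHHHHHHHHHHHHHHHHHHHHHHHHHHM

φ(HHHHHHHHHHHHHHM) expands symbol-by-symbol to HH HH HH HH HH HH HH HH HH HH HH HH HH HH HHM; joining the 15 pieces gives the next term.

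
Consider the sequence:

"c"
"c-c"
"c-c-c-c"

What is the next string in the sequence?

s(k+1) = s(k)·-·s(k) — each term doubles the last with '-' between the halves.
Doubling c-c-c-c with '-' between the halves:

c-c-c-c-c-c-c-c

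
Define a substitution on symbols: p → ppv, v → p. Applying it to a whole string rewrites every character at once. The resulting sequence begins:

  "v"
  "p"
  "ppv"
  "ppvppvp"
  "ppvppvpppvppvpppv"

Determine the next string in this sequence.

ppvppvpppvppvpppvppvppvpppvppvpppvppvppvp

φ(ppvppvpppvppvpppv) expands symbol-by-symbol to ppv ppv p ppv ppv p ppv ppv ppv p ppv ppv p ppv ppv ppv p; joining the 17 pieces gives the next term.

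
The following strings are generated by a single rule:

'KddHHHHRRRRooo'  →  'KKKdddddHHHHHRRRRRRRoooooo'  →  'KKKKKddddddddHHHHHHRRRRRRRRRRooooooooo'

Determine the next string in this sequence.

KKKKKKKdddddddddddHHHHHHHRRRRRRRRRRRRRoooooooooooo

Reading off run lengths: K runs 1, 3, 5; d runs 2, 5, 8; H runs 4, 5, 6; R runs 4, 7, 10; o runs 3, 6, 9 — each is linear in n (n = 1, 2, …).
At n = 4 the blocks have lengths 7, 11, 7, 13, 12.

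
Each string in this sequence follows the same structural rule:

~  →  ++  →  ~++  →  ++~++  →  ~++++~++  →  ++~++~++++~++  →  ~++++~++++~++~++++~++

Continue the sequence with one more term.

++~++~++++~++~++++~++++~++~++++~++

From term 3 onward, concatenate the second-to-last term with the last: ~·++ = ~++, ++·~++ = ++~++, …
The next term joins ++~++~++++~++ and ~++++~++++~++~++++~++.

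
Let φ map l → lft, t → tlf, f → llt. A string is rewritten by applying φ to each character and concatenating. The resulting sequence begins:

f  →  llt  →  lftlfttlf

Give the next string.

lftllttlflftllttlftlflftllt

Rewriting each symbol of lftlfttlf: l→lft, f→llt, t→tlf, l→lft, f→llt, t→tlf, t→tlf, l→lft, f→llt, which concatenates to lft llt tlf lft llt tlf tlf lft llt.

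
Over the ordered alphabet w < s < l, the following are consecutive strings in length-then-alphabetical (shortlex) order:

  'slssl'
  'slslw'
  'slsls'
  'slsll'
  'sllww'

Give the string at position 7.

sllwl

Stepping forward 2 times from sllww: sllww → sllws, then the target.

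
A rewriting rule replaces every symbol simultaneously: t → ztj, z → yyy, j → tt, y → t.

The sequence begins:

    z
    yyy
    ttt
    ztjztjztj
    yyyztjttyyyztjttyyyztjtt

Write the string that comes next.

tttyyyztjttztjztjtttyyyztjttztjztjtttyyyztjttztjztj

Applying the rule to each of the 24 symbols of yyyztjttyyyztjttyyyztjtt gives the pieces t t t yyy ztj tt ztj ztj t t t yyy ztj tt ztj ztj t t t yyy ztj tt ztj ztj, which concatenate to the answer.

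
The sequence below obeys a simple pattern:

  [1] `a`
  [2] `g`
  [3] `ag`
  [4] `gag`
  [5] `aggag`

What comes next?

This is a Fibonacci-style word recurrence s(k) = s(k−2)·s(k−1): e.g. a·g = ag.
Continuing: gag · aggag gives term 6.

gagaggag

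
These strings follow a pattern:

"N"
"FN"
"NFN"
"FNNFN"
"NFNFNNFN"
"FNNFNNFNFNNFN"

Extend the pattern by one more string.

NFNFNNFNFNNFNNFNFNNFN

Each term (from the third on) is the two preceding terms concatenated in order: term 3 = N·FN = NFN.
The next term joins NFNFNNFN and FNNFNNFNFNNFN.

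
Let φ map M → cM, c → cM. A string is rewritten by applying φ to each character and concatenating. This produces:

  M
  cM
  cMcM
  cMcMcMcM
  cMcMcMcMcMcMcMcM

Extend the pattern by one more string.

Applying the rule to each of the 16 symbols of cMcMcMcMcMcMcMcM gives the pieces cM cM cM cM cM cM cM cM cM cM cM cM cM cM cM cM, which concatenate to the answer.

cMcMcMcMcMcMcMcMcMcMcMcMcMcMcMcM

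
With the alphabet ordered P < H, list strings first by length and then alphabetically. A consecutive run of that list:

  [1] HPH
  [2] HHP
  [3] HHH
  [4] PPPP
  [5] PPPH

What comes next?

PPHP

Find the rightmost character of PPPH below H, bump it to the next letter, and reset everything to its right to P.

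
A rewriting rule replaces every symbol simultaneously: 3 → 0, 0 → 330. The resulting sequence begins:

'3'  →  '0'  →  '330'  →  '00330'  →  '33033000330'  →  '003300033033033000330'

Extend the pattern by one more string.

3303300033033033000330003300033033033000330

φ(003300033033033000330) expands symbol-by-symbol to 330 330 0 0 330 330 330 0 0 330 0 0 330 0 0 330 330 330 0 0 330; joining the 21 pieces gives the next term.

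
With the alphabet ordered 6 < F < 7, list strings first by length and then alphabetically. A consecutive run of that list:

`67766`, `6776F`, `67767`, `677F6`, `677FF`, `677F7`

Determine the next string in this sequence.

67776

Find the rightmost character of 677F7 below 7, bump it to the next letter, and reset everything to its right to 6.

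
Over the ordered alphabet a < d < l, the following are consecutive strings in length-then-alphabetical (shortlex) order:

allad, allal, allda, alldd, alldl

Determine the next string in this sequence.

allla

The successor of alldl increments the rightmost position that isn't already l and resets every position after it to a.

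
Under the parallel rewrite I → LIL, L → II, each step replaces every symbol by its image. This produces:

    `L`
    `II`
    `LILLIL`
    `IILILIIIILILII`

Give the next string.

Applying the rule to each of the 14 symbols of IILILIIIILILII gives the pieces LIL LIL II LIL II LIL LIL LIL LIL II LIL II LIL LIL, which concatenate to the answer.

LILLILIILILIILILLILLILLILIILILIILILLIL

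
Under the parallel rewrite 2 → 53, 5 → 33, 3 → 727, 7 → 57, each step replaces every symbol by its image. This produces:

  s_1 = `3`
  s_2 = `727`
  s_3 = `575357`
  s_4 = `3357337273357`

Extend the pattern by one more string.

72772733577277275753577277273357

Replace each of the 13 characters of 3357337273357 in place — 727 727 33 57 727 727 57 53 57 727 727 33 57 — and concatenate.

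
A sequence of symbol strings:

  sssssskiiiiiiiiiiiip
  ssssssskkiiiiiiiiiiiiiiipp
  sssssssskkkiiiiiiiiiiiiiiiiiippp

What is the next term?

Term n consists of n+3 s's, followed by n-2 k's, followed by 3n+3 i's, followed by n-2 p's, where the shown terms are n = 3, 4, 5.
Setting n = 6 gives 9, 4, 21, 4 characters in each block.

ssssssssskkkkiiiiiiiiiiiiiiiiiiiiipppp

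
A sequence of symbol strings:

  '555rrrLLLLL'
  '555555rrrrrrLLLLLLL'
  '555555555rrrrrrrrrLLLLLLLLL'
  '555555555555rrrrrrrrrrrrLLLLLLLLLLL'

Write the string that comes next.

Term n consists of 3n 5's, followed by 3n r's, followed by 2n+3 L's (n = 1, 2, …).
For the next term, n = 5, so the run lengths are 15, 15, 13.

555555555555555rrrrrrrrrrrrrrrLLLLLLLLLLLLL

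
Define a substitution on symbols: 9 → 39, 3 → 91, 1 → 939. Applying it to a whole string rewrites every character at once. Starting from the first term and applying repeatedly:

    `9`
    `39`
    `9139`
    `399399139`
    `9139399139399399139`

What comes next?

Rewriting the 19 symbols of 9139399139399399139 one by one yields 39 939 91 39 91 39 39 939 91 39 91 39 39 91 39 39 939 91 39; concatenated:

39939913991393993991399139399139399399139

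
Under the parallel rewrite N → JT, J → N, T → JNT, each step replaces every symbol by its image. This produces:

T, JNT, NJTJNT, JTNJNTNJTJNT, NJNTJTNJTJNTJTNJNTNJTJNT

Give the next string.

Rewriting the 24 symbols of NJNTJTNJTJNTJTNJNTNJTJNT one by one yields JT N JT JNT N JNT JT N JNT N JT JNT N JNT JT N JT JNT JT N JNT N JT JNT; concatenated:

JTNJTJNTNJNTJTNJNTNJTJNTNJNTJTNJTJNTJTNJNTNJTJNT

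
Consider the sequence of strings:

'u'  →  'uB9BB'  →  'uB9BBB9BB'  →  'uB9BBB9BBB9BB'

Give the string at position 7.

Each term is the previous one with B9BB appended.
From uB9BBB9BBB9BB, 3 further steps: uB9BBB9BBB9BB → uB9BBB9BBB9BBB9BB → uB9BBB9BBB9BBB9BBB9BB → (answer).

uB9BBB9BBB9BBB9BBB9BBB9BB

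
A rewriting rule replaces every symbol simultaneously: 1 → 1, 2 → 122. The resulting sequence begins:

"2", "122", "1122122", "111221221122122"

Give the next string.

1111221221122122111221221122122

φ(111221221122122) expands symbol-by-symbol to 1 1 1 122 122 1 122 122 1 1 122 122 1 122 122; joining the 15 pieces gives the next term.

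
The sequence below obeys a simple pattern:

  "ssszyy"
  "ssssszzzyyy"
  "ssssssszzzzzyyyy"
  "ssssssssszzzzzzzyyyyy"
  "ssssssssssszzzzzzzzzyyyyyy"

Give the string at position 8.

ssssssssssssssssszzzzzzzzzzzzzzzyyyyyyyyy

The n-th term is 2n+1 s's then 2n-1 z's then n+1 y's (n = 1, 2, …).
Setting n = 8 gives 17, 15, 9 characters in each block.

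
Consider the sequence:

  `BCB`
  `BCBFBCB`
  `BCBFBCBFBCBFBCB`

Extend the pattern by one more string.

Each string is two copies of the previous one joined by 'F'.
Doubling BCBFBCBFBCBFBCB with 'F' between the halves:

BCBFBCBFBCBFBCBFBCBFBCBFBCBFBCB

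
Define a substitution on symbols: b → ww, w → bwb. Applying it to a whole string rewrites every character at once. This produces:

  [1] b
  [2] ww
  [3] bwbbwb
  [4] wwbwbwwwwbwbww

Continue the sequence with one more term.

Replace each of the 14 characters of wwbwbwwwwbwbww in place — bwb bwb ww bwb ww bwb bwb bwb bwb ww bwb ww bwb bwb — and concatenate.

bwbbwbwwbwbwwbwbbwbbwbbwbwwbwbwwbwbbwb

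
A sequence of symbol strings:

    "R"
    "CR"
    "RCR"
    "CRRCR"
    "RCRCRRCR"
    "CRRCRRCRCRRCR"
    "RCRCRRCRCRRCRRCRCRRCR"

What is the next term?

From term 3 onward, concatenate the second-to-last term with the last: R·CR = RCR, CR·RCR = CRRCR, …
Continuing: CRRCRRCRCRRCR · RCRCRRCRCRRCRRCRCRRCR gives term 8.

CRRCRRCRCRRCRRCRCRRCRCRRCRRCRCRRCR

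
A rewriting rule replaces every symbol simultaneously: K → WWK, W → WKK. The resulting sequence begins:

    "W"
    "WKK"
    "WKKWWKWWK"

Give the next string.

Apply φ to WKKWWKWWK symbol by symbol: W→WKK, K→WWK, K→WWK, W→WKK, W→WKK, K→WWK, W→WKK, W→WKK, K→WWK; joined: WKK WWK WWK WKK WKK WWK WKK WKK WWK.

WKKWWKWWKWKKWKKWWKWKKWKKWWK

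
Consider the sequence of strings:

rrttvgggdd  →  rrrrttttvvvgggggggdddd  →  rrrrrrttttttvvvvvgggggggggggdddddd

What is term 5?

rrrrrrrrrrttttttttttvvvvvvvvvgggggggggggggggggggdddddddddd

Each string has the form r^{2n} t^{2n} v^{2n-1} g^{4n-1} d^{2n} (n = 1, 2, …).
Setting n = 5 gives 10, 10, 9, 19, 10 characters in each block.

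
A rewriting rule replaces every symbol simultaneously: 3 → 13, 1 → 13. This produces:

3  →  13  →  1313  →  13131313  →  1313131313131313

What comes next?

Rewriting the 16 symbols of 1313131313131313 one by one yields 13 13 13 13 13 13 13 13 13 13 13 13 13 13 13 13; concatenated:

13131313131313131313131313131313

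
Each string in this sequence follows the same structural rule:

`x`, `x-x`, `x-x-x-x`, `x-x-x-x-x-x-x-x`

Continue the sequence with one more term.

Every step duplicates the string with '-' between the halves.
One more doubling of x-x-x-x-x-x-x-x gives the answer.

x-x-x-x-x-x-x-x-x-x-x-x-x-x-x-x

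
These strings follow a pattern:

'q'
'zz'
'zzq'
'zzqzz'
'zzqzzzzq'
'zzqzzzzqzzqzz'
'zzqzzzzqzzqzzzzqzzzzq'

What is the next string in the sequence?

zzqzzzzqzzqzzzzqzzzzqzzqzzzzqzzqzz

Each term (from the third on) is the previous term followed by the one before it: term 3 = zz·q = zzq.
So term 8 is zzqzzzzqzzqzzzzqzzzzq·zzqzzzzqzzqzz.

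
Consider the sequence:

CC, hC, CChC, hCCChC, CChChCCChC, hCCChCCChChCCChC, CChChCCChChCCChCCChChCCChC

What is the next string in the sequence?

hCCChCCChChCCChCCChChCCChChCCChCCChChCCChC

From term 3 onward, concatenate the second-to-last term with the last: CC·hC = CChC, hC·CChC = hCCChC, …
So term 8 is hCCChCCChChCCChC·CChChCCChChCCChCCChChCCChC.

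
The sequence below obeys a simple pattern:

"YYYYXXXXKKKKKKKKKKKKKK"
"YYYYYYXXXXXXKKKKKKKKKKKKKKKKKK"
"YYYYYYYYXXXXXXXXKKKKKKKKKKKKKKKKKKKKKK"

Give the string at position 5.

YYYYYYYYYYYYXXXXXXXXXXXXKKKKKKKKKKKKKKKKKKKKKKKKKKKKKK

The n-th term is 2n-2 Y's then 2n-2 X's then 4n+2 K's, where the shown terms are n = 3, 4, 5.
Setting n = 7 gives 12, 12, 30 characters in each block.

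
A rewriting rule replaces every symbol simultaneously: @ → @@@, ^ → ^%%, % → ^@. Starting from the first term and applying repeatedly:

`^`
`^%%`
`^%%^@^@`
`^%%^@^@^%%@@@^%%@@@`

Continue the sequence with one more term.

φ(^%%^@^@^%%@@@^%%@@@) expands symbol-by-symbol to ^%% ^@ ^@ ^%% @@@ ^%% @@@ ^%% ^@ ^@ @@@ @@@ @@@ ^%% ^@ ^@ @@@ @@@ @@@; joining the 19 pieces gives the next term.

^%%^@^@^%%@@@^%%@@@^%%^@^@@@@@@@@@@^%%^@^@@@@@@@@@@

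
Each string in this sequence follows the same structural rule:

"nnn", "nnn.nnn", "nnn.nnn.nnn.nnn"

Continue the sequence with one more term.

s(k+1) = s(k)·.·s(k) — each term doubles the last with '.' between the halves.
So the next term is two copies of nnn.nnn.nnn.nnn with '.' between the halves.

nnn.nnn.nnn.nnn.nnn.nnn.nnn.nnn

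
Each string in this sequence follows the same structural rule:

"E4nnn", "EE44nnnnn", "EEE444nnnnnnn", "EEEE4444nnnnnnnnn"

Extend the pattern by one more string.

EEEEE44444nnnnnnnnnnn

Each string has the form E^{n} 4^{n} n^{2n+1} (n = 1, 2, …).
For the next term, n = 5, so the run lengths are 5, 5, 11.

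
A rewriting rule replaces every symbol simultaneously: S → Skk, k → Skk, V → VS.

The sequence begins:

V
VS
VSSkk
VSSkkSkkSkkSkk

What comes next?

Applying the rule to each of the 14 symbols of VSSkkSkkSkkSkk gives the pieces VS Skk Skk Skk Skk Skk Skk Skk Skk Skk Skk Skk Skk Skk, which concatenate to the answer.

VSSkkSkkSkkSkkSkkSkkSkkSkkSkkSkkSkkSkkSkk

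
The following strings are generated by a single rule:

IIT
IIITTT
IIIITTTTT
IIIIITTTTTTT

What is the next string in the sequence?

The n-th term is n+1 I's then 2n-1 T's (n = 1, 2, …).
Setting n = 5 gives 6, 9 characters in each block.

IIIIIITTTTTTTTT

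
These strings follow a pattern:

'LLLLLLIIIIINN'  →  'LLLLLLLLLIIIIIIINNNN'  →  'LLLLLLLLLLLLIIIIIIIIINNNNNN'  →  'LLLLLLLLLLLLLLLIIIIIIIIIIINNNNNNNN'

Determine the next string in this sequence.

Reading off run lengths: L runs 6, 9, 12, 15; I runs 5, 7, 9, 11; N runs 2, 4, 6, 8 — each is linear in n (n = 1, 2, …).
Setting n = 5 gives 18, 13, 10 characters in each block.

LLLLLLLLLLLLLLLLLLIIIIIIIIIIIIINNNNNNNNNN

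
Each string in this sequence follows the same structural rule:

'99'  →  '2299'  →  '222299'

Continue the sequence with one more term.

22222299

The strings grow by a fixed prefix 22 each time.
So the next term is 22·222299.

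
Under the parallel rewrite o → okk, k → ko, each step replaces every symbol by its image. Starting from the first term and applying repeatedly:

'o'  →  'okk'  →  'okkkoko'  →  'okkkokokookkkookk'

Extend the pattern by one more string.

Rewriting the 17 symbols of okkkokokookkkookk one by one yields okk ko ko ko okk ko okk ko okk okk ko ko ko okk okk ko ko; concatenated:

okkkokokookkkookkkookkokkkokokookkokkkoko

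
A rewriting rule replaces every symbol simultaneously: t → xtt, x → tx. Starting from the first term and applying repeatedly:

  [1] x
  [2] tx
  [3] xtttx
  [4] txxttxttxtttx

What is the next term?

Replace each of the 13 characters of txxttxttxtttx in place — xtt tx tx xtt xtt tx xtt xtt tx xtt xtt xtt tx — and concatenate.

xtttxtxxttxtttxxttxtttxxttxttxtttx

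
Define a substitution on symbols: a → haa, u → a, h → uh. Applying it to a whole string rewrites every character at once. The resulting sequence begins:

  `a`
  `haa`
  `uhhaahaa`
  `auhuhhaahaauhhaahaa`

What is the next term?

haaauhauhuhhaahaauhhaahaaauhuhhaahaauhhaahaa

Applying the rule to each of the 19 symbols of auhuhhaahaauhhaahaa gives the pieces haa a uh a uh uh haa haa uh haa haa a uh uh haa haa uh haa haa, which concatenate to the answer.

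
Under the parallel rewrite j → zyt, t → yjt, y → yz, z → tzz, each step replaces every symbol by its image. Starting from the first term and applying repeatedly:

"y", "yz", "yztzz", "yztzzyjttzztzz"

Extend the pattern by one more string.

yztzzyjttzztzzyzzytyjtyjttzztzzyjttzztzz

φ(yztzzyjttzztzz) expands symbol-by-symbol to yz tzz yjt tzz tzz yz zyt yjt yjt tzz tzz yjt tzz tzz; joining the 14 pieces gives the next term.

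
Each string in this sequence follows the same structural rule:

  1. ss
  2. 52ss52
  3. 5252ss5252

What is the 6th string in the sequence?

Each term wraps the previous one in 52 on the left and 52 on the right.
From 5252ss5252, 3 further steps: 5252ss5252 → 525252ss525252 → 52525252ss52525252 → (answer).

5252525252ss5252525252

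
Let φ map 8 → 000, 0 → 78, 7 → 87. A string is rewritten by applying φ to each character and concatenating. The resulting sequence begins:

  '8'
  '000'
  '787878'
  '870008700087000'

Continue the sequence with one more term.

φ(870008700087000) expands symbol-by-symbol to 000 87 78 78 78 000 87 78 78 78 000 87 78 78 78; joining the 15 pieces gives the next term.

000877878780008778787800087787878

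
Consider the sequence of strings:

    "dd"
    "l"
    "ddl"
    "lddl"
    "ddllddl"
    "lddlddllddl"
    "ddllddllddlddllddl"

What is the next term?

Each term (from the third on) is the two preceding terms concatenated in order: term 3 = dd·l = ddl.
So term 8 is lddlddllddl·ddllddllddlddllddl.

lddlddllddlddllddllddlddllddl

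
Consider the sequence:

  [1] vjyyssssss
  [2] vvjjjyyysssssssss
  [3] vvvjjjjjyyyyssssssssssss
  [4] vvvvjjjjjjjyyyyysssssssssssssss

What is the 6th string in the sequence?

Reading off run lengths: v runs 1, 2, 3, 4; j runs 1, 3, 5, 7; y runs 2, 3, 4, 5; s runs 6, 9, 12, 15 — each is linear in n (n = 1, 2, …).
At n = 6 the blocks have lengths 6, 11, 7, 21.

vvvvvvjjjjjjjjjjjyyyyyyysssssssssssssssssssss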